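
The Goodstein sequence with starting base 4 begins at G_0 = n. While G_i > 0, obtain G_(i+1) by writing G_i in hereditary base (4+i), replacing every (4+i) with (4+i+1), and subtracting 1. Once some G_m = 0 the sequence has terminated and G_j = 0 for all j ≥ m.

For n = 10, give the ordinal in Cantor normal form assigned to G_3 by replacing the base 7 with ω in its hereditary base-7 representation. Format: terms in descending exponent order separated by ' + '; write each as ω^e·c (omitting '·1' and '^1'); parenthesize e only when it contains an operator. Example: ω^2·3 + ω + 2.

step 0: 10 = 2·4 + 2; sub 5 for 4: 2·5 + 2; = 12; G_1 = 12−1 = 11
step 1: 11 = 2·5 + 1; sub 6 for 5: 2·6 + 1; = 13; G_2 = 13−1 = 12
step 2: 12 = 2·6; sub 7 for 6: 2·7; = 14; G_3 = 14−1 = 13
step 3: 13 = 7 + 6; sub 8 for 7: 8 + 6; = 14; G_4 = 14−1 = 13

ω + 6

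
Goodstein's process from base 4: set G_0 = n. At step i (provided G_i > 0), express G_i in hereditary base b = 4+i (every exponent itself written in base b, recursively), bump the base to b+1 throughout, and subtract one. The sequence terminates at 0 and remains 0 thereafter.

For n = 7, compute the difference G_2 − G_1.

step 0: 7 = 4 + 3; sub 5 for 4: 5 + 3; = 8; G_1 = 8−1 = 7
step 1: 7 = 5 + 2; sub 6 for 5: 6 + 2; = 8; G_2 = 8−1 = 7

0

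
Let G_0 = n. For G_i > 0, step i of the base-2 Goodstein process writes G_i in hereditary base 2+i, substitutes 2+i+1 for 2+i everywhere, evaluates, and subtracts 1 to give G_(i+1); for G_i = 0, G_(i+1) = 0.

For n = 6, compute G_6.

187243

(0) 6|_2 = 2^2 + 2 ↦ 3^3 + 3|_3 = 30 ⇒ 29
(1) 29|_3 = 3^3 + 2 ↦ 4^4 + 2|_4 = 258 ⇒ 257
(2) 257|_4 = 4^4 + 1 ↦ 5^5 + 1|_5 = 3126 ⇒ 3125
(3) 3125|_5 = 5^5 ↦ 6^6|_6 = 46656 ⇒ 46655
(4) 46655|_6 = 5·6^5 + 5·6^4 + 5·6^3 + 5·6^2 + 5·6 + 5 ↦ 5·7^5 + 5·7^4 + 5·7^3 + 5·7^2 + 5·7 + 5|_7 = 98040 ⇒ 98039
(5) 98039|_7 = 5·7^5 + 5·7^4 + 5·7^3 + 5·7^2 + 5·7 + 4 ↦ 5·8^5 + 5·8^4 + 5·8^3 + 5·8^2 + 5·8 + 4|_8 = 187244 ⇒ 187243
(6) 187243|_8 = 5·8^5 + 5·8^4 + 5·8^3 + 5·8^2 + 5·8 + 3 ↦ 5·9^5 + 5·9^4 + 5·9^3 + 5·9^2 + 5·9 + 3|_9 = 332148 ⇒ 332147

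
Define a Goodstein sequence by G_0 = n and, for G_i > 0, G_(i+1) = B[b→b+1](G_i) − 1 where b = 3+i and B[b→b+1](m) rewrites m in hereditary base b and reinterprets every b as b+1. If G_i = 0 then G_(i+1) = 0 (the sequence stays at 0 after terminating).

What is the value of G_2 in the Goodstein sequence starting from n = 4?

4 —HB3→ 3 + 1 —bump→ 4 + 1 = 5 —(−1)→ 4
4 —HB4→ 4 —bump→ 5 = 5 —(−1)→ 4
4 —HB5→ 4 —bump→ 4 = 4 —(−1)→ 3

4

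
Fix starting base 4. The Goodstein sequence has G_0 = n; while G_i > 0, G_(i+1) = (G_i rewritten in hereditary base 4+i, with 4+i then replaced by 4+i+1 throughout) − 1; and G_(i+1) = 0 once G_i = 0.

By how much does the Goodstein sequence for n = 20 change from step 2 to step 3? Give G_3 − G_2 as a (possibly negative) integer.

12

[0] 20 ≡ 4^2 + 4 (base 4). Lift 5: 30. −1: 29.
[1] 29 ≡ 5^2 + 4 (base 5). Lift 6: 40. −1: 39.
[2] 39 ≡ 6^2 + 3 (base 6). Lift 7: 52. −1: 51.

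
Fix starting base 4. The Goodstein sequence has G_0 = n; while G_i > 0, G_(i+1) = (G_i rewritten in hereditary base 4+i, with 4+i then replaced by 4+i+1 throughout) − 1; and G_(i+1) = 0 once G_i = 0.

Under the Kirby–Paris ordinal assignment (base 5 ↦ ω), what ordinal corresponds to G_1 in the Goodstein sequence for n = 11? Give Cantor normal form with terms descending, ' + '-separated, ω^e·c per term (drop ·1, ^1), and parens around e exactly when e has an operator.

11 —HB4→ 2·4 + 3 —bump→ 2·5 + 3 = 13 —(−1)→ 12
12 —HB5→ 2·5 + 2 —bump→ 2·6 + 2 = 14 —(−1)→ 13

ω·2 + 2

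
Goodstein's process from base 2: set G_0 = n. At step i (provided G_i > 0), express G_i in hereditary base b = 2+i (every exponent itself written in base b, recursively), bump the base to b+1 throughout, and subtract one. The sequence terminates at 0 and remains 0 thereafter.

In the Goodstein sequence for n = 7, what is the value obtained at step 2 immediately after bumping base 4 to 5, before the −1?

step 0: 7 = 2^2 + 2 + 1; sub 3 for 2: 3^3 + 3 + 1; = 31; G_1 = 31−1 = 30
step 1: 30 = 3^3 + 3; sub 4 for 3: 4^4 + 4; = 260; G_2 = 260−1 = 259
step 2: 259 = 4^4 + 3; sub 5 for 4: 5^5 + 3; = 3128; G_3 = 3128−1 = 3127

3128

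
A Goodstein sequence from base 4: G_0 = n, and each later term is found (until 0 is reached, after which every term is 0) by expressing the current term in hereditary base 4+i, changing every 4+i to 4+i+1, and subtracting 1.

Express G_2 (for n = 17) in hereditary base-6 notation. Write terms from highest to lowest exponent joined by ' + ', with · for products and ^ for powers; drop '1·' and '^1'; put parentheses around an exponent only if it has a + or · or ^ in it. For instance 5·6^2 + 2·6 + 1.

step 0: 17 = 4^2 + 1; sub 5 for 4: 5^2 + 1; = 26; G_1 = 26−1 = 25
step 1: 25 = 5^2; sub 6 for 5: 6^2; = 36; G_2 = 36−1 = 35
step 2: 35 = 5·6 + 5; sub 7 for 6: 5·7 + 5; = 40; G_3 = 40−1 = 39

5·6 + 5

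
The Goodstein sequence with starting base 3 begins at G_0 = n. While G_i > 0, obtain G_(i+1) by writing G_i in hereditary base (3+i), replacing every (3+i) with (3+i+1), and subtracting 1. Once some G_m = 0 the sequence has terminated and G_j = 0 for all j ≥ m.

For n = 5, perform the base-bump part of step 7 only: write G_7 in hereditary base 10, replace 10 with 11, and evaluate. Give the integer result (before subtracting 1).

[0] 5 ≡ 3 + 2 (base 3). Lift 4: 6. −1: 5.
[1] 5 ≡ 4 + 1 (base 4). Lift 5: 6. −1: 5.
[2] 5 ≡ 5 (base 5). Lift 6: 6. −1: 5.
[3] 5 ≡ 5 (base 6). Lift 7: 5. −1: 4.
[4] 4 ≡ 4 (base 7). Lift 8: 4. −1: 3.
[5] 3 ≡ 3 (base 8). Lift 9: 3. −1: 2.
[6] 2 ≡ 2 (base 9). Lift 10: 2. −1: 1.

1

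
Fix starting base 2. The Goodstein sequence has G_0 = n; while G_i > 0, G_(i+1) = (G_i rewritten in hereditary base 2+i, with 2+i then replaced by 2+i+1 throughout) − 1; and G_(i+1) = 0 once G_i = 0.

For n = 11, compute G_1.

84

[0] 11 ≡ 2^(2 + 1) + 2 + 1 (base 2). Lift 3: 85. −1: 84.
[1] 84 ≡ 3^(3 + 1) + 3 (base 3). Lift 4: 1028. −1: 1027.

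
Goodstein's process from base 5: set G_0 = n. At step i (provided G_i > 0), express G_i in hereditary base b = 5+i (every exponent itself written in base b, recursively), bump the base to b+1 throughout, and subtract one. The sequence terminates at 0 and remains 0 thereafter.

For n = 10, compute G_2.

11

base 5: 10 = 2·5; at 6: 2·6 = 12; next = 11
base 6: 11 = 6 + 5; at 7: 7 + 5 = 12; next = 11
base 7: 11 = 7 + 4; at 8: 8 + 4 = 12; next = 11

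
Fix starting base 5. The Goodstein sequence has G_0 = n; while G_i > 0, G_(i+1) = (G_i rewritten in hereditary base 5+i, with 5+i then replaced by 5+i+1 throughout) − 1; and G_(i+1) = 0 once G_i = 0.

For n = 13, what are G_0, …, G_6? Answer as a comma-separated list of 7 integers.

13, 14, 15, 16, 17, 17, 17

i=0: 13 = 2·5 + 3 (b=5); 5→6: 2·6 + 3 = 15; 15−1 = 14
i=1: 14 = 2·6 + 2 (b=6); 6→7: 2·7 + 2 = 16; 16−1 = 15
i=2: 15 = 2·7 + 1 (b=7); 7→8: 2·8 + 1 = 17; 17−1 = 16
i=3: 16 = 2·8 (b=8); 8→9: 2·9 = 18; 18−1 = 17
i=4: 17 = 9 + 8 (b=9); 9→10: 10 + 8 = 18; 18−1 = 17
i=5: 17 = 10 + 7 (b=10); 10→11: 11 + 7 = 18; 18−1 = 17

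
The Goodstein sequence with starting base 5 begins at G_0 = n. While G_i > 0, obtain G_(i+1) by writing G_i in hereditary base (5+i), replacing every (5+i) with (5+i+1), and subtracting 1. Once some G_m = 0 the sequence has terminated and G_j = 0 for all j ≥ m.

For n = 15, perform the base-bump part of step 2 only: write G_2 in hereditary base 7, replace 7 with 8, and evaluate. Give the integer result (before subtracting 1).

20

i=0: 15 = 3·5 (b=5); 5→6: 3·6 = 18; 18−1 = 17
i=1: 17 = 2·6 + 5 (b=6); 6→7: 2·7 + 5 = 19; 19−1 = 18
i=2: 18 = 2·7 + 4 (b=7); 7→8: 2·8 + 4 = 20; 20−1 = 19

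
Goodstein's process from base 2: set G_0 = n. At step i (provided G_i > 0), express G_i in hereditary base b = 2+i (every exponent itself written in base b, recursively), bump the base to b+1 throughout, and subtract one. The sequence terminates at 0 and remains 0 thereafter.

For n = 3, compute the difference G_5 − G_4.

G_0=3  [base 2] 2 + 1  →[2↦3]→  3 + 1 = 4  −1 ⇒ G_1=3
G_1=3  [base 3] 3  →[3↦4]→  4 = 4  −1 ⇒ G_2=3
G_2=3  [base 4] 3  →[4↦5]→  3 = 3  −1 ⇒ G_3=2
G_3=2  [base 5] 2  →[5↦6]→  2 = 2  −1 ⇒ G_4=1
G_4=1  [base 6] 1  →[6↦7]→  1 = 1  −1 ⇒ G_5=0

-1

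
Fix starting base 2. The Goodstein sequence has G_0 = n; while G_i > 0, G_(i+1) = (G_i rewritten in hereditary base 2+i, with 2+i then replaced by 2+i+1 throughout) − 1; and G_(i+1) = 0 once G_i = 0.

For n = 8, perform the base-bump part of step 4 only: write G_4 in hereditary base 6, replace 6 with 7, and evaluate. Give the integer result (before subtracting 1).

base 2: 8 = 2^(2 + 1); at 3: 3^(3 + 1) = 81; next = 80
base 3: 80 = 2·3^3 + 2·3^2 + 2·3 + 2; at 4: 2·4^4 + 2·4^2 + 2·4 + 2 = 554; next = 553
base 4: 553 = 2·4^4 + 2·4^2 + 2·4 + 1; at 5: 2·5^5 + 2·5^2 + 2·5 + 1 = 6311; next = 6310
base 5: 6310 = 2·5^5 + 2·5^2 + 2·5; at 6: 2·6^6 + 2·6^2 + 2·6 = 93396; next = 93395
base 6: 93395 = 2·6^6 + 2·6^2 + 6 + 5; at 7: 2·7^7 + 2·7^2 + 7 + 5 = 1647196; next = 1647195

1647196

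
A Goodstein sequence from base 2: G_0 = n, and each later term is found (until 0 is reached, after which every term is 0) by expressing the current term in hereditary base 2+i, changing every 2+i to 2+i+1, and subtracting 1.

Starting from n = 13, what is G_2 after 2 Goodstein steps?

base 2: 13 = 2^(2 + 1) + 2^2 + 1; at 3: 3^(3 + 1) + 3^3 + 1 = 109; next = 108
base 3: 108 = 3^(3 + 1) + 3^3; at 4: 4^(4 + 1) + 4^4 = 1280; next = 1279

1279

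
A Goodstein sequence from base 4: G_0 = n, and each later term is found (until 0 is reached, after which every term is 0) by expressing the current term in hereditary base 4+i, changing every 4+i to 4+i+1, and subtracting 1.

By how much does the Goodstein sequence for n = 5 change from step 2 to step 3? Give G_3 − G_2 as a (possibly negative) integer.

base 4: 5 = 4 + 1; at 5: 5 + 1 = 6; next = 5
base 5: 5 = 5; at 6: 6 = 6; next = 5
base 6: 5 = 5; at 7: 5 = 5; next = 4

-1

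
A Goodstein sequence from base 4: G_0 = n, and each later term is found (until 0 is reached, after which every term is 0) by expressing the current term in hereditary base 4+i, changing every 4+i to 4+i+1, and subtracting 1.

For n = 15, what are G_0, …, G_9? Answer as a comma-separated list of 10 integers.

G_0=15  [base 4] 3·4 + 3  →[4↦5]→  3·5 + 3 = 18  −1 ⇒ G_1=17
G_1=17  [base 5] 3·5 + 2  →[5↦6]→  3·6 + 2 = 20  −1 ⇒ G_2=19
G_2=19  [base 6] 3·6 + 1  →[6↦7]→  3·7 + 1 = 22  −1 ⇒ G_3=21
G_3=21  [base 7] 3·7  →[7↦8]→  3·8 = 24  −1 ⇒ G_4=23
G_4=23  [base 8] 2·8 + 7  →[8↦9]→  2·9 + 7 = 25  −1 ⇒ G_5=24
G_5=24  [base 9] 2·9 + 6  →[9↦10]→  2·10 + 6 = 26  −1 ⇒ G_6=25
G_6=25  [base 10] 2·10 + 5  →[10↦11]→  2·11 + 5 = 27  −1 ⇒ G_7=26
G_7=26  [base 11] 2·11 + 4  →[11↦12]→  2·12 + 4 = 28  −1 ⇒ G_8=27
G_8=27  [base 12] 2·12 + 3  →[12↦13]→  2·13 + 3 = 29  −1 ⇒ G_9=28

15, 17, 19, 21, 23, 24, 25, 26, 27, 28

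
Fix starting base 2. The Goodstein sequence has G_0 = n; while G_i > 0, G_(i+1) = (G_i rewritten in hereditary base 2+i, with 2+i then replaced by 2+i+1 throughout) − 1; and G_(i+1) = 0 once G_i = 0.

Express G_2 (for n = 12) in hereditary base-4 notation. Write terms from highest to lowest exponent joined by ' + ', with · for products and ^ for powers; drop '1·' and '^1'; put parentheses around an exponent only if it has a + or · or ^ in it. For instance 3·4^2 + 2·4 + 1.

4^(4 + 1) + 2·4^2 + 2·4 + 1

[0] 12 ≡ 2^(2 + 1) + 2^2 (base 2). Lift 3: 108. −1: 107.
[1] 107 ≡ 3^(3 + 1) + 2·3^2 + 2·3 + 2 (base 3). Lift 4: 1066. −1: 1065.
[2] 1065 ≡ 4^(4 + 1) + 2·4^2 + 2·4 + 1 (base 4). Lift 5: 15686. −1: 15685.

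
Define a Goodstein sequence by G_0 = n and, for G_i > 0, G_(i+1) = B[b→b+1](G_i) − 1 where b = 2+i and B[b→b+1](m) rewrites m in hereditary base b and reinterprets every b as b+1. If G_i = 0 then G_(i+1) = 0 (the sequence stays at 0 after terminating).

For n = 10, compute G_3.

15625

G_0=10  [base 2] 2^(2 + 1) + 2  →[2↦3]→  3^(3 + 1) + 3 = 84  −1 ⇒ G_1=83
G_1=83  [base 3] 3^(3 + 1) + 2  →[3↦4]→  4^(4 + 1) + 2 = 1026  −1 ⇒ G_2=1025
G_2=1025  [base 4] 4^(4 + 1) + 1  →[4↦5]→  5^(5 + 1) + 1 = 15626  −1 ⇒ G_3=15625
G_3=15625  [base 5] 5^(5 + 1)  →[5↦6]→  6^(6 + 1) = 279936  −1 ⇒ G_4=279935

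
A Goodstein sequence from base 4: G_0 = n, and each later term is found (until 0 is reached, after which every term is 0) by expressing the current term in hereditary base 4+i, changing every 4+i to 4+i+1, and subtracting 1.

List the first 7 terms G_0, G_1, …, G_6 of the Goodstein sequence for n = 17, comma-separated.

17, 25, 35, 39, 43, 47, 51

G_0=17  [base 4] 4^2 + 1  →[4↦5]→  5^2 + 1 = 26  −1 ⇒ G_1=25
G_1=25  [base 5] 5^2  →[5↦6]→  6^2 = 36  −1 ⇒ G_2=35
G_2=35  [base 6] 5·6 + 5  →[6↦7]→  5·7 + 5 = 40  −1 ⇒ G_3=39
G_3=39  [base 7] 5·7 + 4  →[7↦8]→  5·8 + 4 = 44  −1 ⇒ G_4=43
G_4=43  [base 8] 5·8 + 3  →[8↦9]→  5·9 + 3 = 48  −1 ⇒ G_5=47
G_5=47  [base 9] 5·9 + 2  →[9↦10]→  5·10 + 2 = 52  −1 ⇒ G_6=51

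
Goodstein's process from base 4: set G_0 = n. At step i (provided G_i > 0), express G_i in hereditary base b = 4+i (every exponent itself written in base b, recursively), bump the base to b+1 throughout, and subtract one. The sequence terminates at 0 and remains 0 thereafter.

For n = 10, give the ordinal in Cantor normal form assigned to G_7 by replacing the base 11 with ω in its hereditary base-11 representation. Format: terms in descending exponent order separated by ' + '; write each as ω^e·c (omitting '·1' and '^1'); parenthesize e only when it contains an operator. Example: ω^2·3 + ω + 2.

ω + 2

G_0 = 10. HB_4(10) = 2·4 + 2. Bump = 12. G_1 = 11.
G_1 = 11. HB_5(11) = 2·5 + 1. Bump = 13. G_2 = 12.
G_2 = 12. HB_6(12) = 2·6. Bump = 14. G_3 = 13.
G_3 = 13. HB_7(13) = 7 + 6. Bump = 14. G_4 = 13.
G_4 = 13. HB_8(13) = 8 + 5. Bump = 14. G_5 = 13.
G_5 = 13. HB_9(13) = 9 + 4. Bump = 14. G_6 = 13.
G_6 = 13. HB_10(13) = 10 + 3. Bump = 14. G_7 = 13.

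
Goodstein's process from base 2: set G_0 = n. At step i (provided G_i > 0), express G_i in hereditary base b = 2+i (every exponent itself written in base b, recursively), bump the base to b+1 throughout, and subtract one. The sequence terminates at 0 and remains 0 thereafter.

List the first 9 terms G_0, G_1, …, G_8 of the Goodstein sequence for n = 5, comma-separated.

5, 27, 255, 467, 775, 1197, 1751, 2454, 3325

G_0=5  [base 2] 2^2 + 1  →[2↦3]→  3^3 + 1 = 28  −1 ⇒ G_1=27
G_1=27  [base 3] 3^3  →[3↦4]→  4^4 = 256  −1 ⇒ G_2=255
G_2=255  [base 4] 3·4^3 + 3·4^2 + 3·4 + 3  →[4↦5]→  3·5^3 + 3·5^2 + 3·5 + 3 = 468  −1 ⇒ G_3=467
G_3=467  [base 5] 3·5^3 + 3·5^2 + 3·5 + 2  →[5↦6]→  3·6^3 + 3·6^2 + 3·6 + 2 = 776  −1 ⇒ G_4=775
G_4=775  [base 6] 3·6^3 + 3·6^2 + 3·6 + 1  →[6↦7]→  3·7^3 + 3·7^2 + 3·7 + 1 = 1198  −1 ⇒ G_5=1197
G_5=1197  [base 7] 3·7^3 + 3·7^2 + 3·7  →[7↦8]→  3·8^3 + 3·8^2 + 3·8 = 1752  −1 ⇒ G_6=1751
G_6=1751  [base 8] 3·8^3 + 3·8^2 + 2·8 + 7  →[8↦9]→  3·9^3 + 3·9^2 + 2·9 + 7 = 2455  −1 ⇒ G_7=2454
G_7=2454  [base 9] 3·9^3 + 3·9^2 + 2·9 + 6  →[9↦10]→  3·10^3 + 3·10^2 + 2·10 + 6 = 3326  −1 ⇒ G_8=3325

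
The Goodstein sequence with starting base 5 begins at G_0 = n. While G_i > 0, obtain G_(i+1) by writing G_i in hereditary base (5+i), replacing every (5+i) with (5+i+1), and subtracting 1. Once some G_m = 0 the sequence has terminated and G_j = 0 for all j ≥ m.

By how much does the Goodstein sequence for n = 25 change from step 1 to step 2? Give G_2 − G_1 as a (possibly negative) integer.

4

[0] 25 ≡ 5^2 (base 5). Lift 6: 36. −1: 35.
[1] 35 ≡ 5·6 + 5 (base 6). Lift 7: 40. −1: 39.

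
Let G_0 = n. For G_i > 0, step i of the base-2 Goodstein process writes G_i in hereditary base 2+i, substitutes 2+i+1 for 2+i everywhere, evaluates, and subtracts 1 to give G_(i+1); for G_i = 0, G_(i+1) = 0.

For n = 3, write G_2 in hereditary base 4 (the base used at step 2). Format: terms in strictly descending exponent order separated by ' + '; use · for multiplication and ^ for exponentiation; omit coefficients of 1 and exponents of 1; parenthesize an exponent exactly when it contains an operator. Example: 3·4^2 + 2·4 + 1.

3

base 2: 3 = 2 + 1; at 3: 3 + 1 = 4; next = 3
base 3: 3 = 3; at 4: 4 = 4; next = 3
base 4: 3 = 3; at 5: 3 = 3; next = 2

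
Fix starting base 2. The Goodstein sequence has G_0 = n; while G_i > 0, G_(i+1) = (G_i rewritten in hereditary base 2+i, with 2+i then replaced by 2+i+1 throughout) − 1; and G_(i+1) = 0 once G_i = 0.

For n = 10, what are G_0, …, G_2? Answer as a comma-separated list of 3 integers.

(0) 10|_2 = 2^(2 + 1) + 2 ↦ 3^(3 + 1) + 3|_3 = 84 ⇒ 83
(1) 83|_3 = 3^(3 + 1) + 2 ↦ 4^(4 + 1) + 2|_4 = 1026 ⇒ 1025

10, 83, 1025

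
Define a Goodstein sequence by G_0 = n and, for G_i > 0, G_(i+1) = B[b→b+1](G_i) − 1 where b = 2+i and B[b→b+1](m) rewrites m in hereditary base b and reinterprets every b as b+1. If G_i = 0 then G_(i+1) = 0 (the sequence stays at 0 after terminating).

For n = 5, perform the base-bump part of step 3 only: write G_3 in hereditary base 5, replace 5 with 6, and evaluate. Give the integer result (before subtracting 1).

G_0 = 5. HB_2(5) = 2^2 + 1. Bump = 28. G_1 = 27.
G_1 = 27. HB_3(27) = 3^3. Bump = 256. G_2 = 255.
G_2 = 255. HB_4(255) = 3·4^3 + 3·4^2 + 3·4 + 3. Bump = 468. G_3 = 467.
G_3 = 467. HB_5(467) = 3·5^3 + 3·5^2 + 3·5 + 2. Bump = 776. G_4 = 775.

776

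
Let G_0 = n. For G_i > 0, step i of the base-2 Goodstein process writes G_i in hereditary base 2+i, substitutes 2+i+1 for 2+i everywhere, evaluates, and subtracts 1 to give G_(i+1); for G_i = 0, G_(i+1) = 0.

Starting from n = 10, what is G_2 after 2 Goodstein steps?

G_0 = 10. HB_2(10) = 2^(2 + 1) + 2. Bump = 84. G_1 = 83.
G_1 = 83. HB_3(83) = 3^(3 + 1) + 2. Bump = 1026. G_2 = 1025.
G_2 = 1025. HB_4(1025) = 4^(4 + 1) + 1. Bump = 15626. G_3 = 15625.

1025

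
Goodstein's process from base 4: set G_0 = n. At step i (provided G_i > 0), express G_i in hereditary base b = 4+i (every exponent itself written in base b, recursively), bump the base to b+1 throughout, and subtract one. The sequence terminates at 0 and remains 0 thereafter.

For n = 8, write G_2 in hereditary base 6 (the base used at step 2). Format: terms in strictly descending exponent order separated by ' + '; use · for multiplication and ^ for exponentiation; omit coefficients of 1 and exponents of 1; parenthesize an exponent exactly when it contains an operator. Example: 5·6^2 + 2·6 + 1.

(0) 8|_4 = 2·4 ↦ 2·5|_5 = 10 ⇒ 9
(1) 9|_5 = 5 + 4 ↦ 6 + 4|_6 = 10 ⇒ 9
(2) 9|_6 = 6 + 3 ↦ 7 + 3|_7 = 10 ⇒ 9

6 + 3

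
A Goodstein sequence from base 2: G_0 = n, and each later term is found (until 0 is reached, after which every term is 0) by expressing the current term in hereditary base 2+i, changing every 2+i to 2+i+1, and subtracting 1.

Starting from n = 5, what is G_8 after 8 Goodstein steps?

3325

G_0 = 5. HB_2(5) = 2^2 + 1. Bump = 28. G_1 = 27.
G_1 = 27. HB_3(27) = 3^3. Bump = 256. G_2 = 255.
G_2 = 255. HB_4(255) = 3·4^3 + 3·4^2 + 3·4 + 3. Bump = 468. G_3 = 467.
G_3 = 467. HB_5(467) = 3·5^3 + 3·5^2 + 3·5 + 2. Bump = 776. G_4 = 775.
G_4 = 775. HB_6(775) = 3·6^3 + 3·6^2 + 3·6 + 1. Bump = 1198. G_5 = 1197.
G_5 = 1197. HB_7(1197) = 3·7^3 + 3·7^2 + 3·7. Bump = 1752. G_6 = 1751.
G_6 = 1751. HB_8(1751) = 3·8^3 + 3·8^2 + 2·8 + 7. Bump = 2455. G_7 = 2454.
G_7 = 2454. HB_9(2454) = 3·9^3 + 3·9^2 + 2·9 + 6. Bump = 3326. G_8 = 3325.
G_8 = 3325. HB_10(3325) = 3·10^3 + 3·10^2 + 2·10 + 5. Bump = 4383. G_9 = 4382.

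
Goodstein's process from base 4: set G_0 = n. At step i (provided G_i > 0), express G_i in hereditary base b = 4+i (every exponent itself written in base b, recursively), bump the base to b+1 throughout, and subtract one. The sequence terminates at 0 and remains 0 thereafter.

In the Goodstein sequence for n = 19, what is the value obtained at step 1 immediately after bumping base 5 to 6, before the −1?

G_0=19  [base 4] 4^2 + 3  →[4↦5]→  5^2 + 3 = 28  −1 ⇒ G_1=27
G_1=27  [base 5] 5^2 + 2  →[5↦6]→  6^2 + 2 = 38  −1 ⇒ G_2=37

38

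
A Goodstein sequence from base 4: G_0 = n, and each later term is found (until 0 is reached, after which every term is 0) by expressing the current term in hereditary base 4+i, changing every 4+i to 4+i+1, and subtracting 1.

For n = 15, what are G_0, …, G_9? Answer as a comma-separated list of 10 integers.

15, 17, 19, 21, 23, 24, 25, 26, 27, 28

15 —HB4→ 3·4 + 3 —bump→ 3·5 + 3 = 18 —(−1)→ 17
17 —HB5→ 3·5 + 2 —bump→ 3·6 + 2 = 20 —(−1)→ 19
19 —HB6→ 3·6 + 1 —bump→ 3·7 + 1 = 22 —(−1)→ 21
21 —HB7→ 3·7 —bump→ 3·8 = 24 —(−1)→ 23
23 —HB8→ 2·8 + 7 —bump→ 2·9 + 7 = 25 —(−1)→ 24
24 —HB9→ 2·9 + 6 —bump→ 2·10 + 6 = 26 —(−1)→ 25
25 —HB10→ 2·10 + 5 —bump→ 2·11 + 5 = 27 —(−1)→ 26
26 —HB11→ 2·11 + 4 —bump→ 2·12 + 4 = 28 —(−1)→ 27
27 —HB12→ 2·12 + 3 —bump→ 2·13 + 3 = 29 —(−1)→ 28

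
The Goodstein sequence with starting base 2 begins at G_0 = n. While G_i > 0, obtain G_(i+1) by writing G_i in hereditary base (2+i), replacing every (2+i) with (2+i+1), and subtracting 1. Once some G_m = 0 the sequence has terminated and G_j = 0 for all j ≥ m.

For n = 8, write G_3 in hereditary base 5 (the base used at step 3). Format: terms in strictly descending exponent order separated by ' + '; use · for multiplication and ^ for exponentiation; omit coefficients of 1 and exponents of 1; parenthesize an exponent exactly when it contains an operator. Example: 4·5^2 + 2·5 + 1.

2·5^5 + 2·5^2 + 2·5

G_0=8  [base 2] 2^(2 + 1)  →[2↦3]→  3^(3 + 1) = 81  −1 ⇒ G_1=80
G_1=80  [base 3] 2·3^3 + 2·3^2 + 2·3 + 2  →[3↦4]→  2·4^4 + 2·4^2 + 2·4 + 2 = 554  −1 ⇒ G_2=553
G_2=553  [base 4] 2·4^4 + 2·4^2 + 2·4 + 1  →[4↦5]→  2·5^5 + 2·5^2 + 2·5 + 1 = 6311  −1 ⇒ G_3=6310
G_3=6310  [base 5] 2·5^5 + 2·5^2 + 2·5  →[5↦6]→  2·6^6 + 2·6^2 + 2·6 = 93396  −1 ⇒ G_4=93395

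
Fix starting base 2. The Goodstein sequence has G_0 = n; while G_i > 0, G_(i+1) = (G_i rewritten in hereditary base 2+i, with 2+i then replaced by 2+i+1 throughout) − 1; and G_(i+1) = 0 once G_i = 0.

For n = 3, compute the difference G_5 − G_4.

G_0=3  [base 2] 2 + 1  →[2↦3]→  3 + 1 = 4  −1 ⇒ G_1=3
G_1=3  [base 3] 3  →[3↦4]→  4 = 4  −1 ⇒ G_2=3
G_2=3  [base 4] 3  →[4↦5]→  3 = 3  −1 ⇒ G_3=2
G_3=2  [base 5] 2  →[5↦6]→  2 = 2  −1 ⇒ G_4=1
G_4=1  [base 6] 1  →[6↦7]→  1 = 1  −1 ⇒ G_5=0

-1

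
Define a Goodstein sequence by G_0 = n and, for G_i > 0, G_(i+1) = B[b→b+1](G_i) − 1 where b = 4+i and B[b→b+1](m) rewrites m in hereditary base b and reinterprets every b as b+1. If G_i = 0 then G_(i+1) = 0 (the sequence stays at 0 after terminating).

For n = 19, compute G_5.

(0) 19|_4 = 4^2 + 3 ↦ 5^2 + 3|_5 = 28 ⇒ 27
(1) 27|_5 = 5^2 + 2 ↦ 6^2 + 2|_6 = 38 ⇒ 37
(2) 37|_6 = 6^2 + 1 ↦ 7^2 + 1|_7 = 50 ⇒ 49
(3) 49|_7 = 7^2 ↦ 8^2|_8 = 64 ⇒ 63
(4) 63|_8 = 7·8 + 7 ↦ 7·9 + 7|_9 = 70 ⇒ 69
(5) 69|_9 = 7·9 + 6 ↦ 7·10 + 6|_10 = 76 ⇒ 75

69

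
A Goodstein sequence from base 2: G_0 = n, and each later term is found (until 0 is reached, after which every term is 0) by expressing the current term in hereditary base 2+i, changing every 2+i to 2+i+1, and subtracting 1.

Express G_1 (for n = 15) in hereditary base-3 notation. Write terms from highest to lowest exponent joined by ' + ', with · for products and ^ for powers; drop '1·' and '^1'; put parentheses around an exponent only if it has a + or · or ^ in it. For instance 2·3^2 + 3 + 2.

3^(3 + 1) + 3^3 + 3

i=0: 15 = 2^(2 + 1) + 2^2 + 2 + 1 (b=2); 2→3: 3^(3 + 1) + 3^3 + 3 + 1 = 112; 112−1 = 111
i=1: 111 = 3^(3 + 1) + 3^3 + 3 (b=3); 3→4: 4^(4 + 1) + 4^4 + 4 = 1284; 1284−1 = 1283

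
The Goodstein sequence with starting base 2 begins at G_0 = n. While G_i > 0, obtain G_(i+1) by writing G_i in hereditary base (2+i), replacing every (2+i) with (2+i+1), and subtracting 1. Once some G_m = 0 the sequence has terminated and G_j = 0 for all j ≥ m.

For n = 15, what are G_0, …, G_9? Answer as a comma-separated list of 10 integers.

(0) 15|_2 = 2^(2 + 1) + 2^2 + 2 + 1 ↦ 3^(3 + 1) + 3^3 + 3 + 1|_3 = 112 ⇒ 111
(1) 111|_3 = 3^(3 + 1) + 3^3 + 3 ↦ 4^(4 + 1) + 4^4 + 4|_4 = 1284 ⇒ 1283
(2) 1283|_4 = 4^(4 + 1) + 4^4 + 3 ↦ 5^(5 + 1) + 5^5 + 3|_5 = 18753 ⇒ 18752
(3) 18752|_5 = 5^(5 + 1) + 5^5 + 2 ↦ 6^(6 + 1) + 6^6 + 2|_6 = 326594 ⇒ 326593
(4) 326593|_6 = 6^(6 + 1) + 6^6 + 1 ↦ 7^(7 + 1) + 7^7 + 1|_7 = 6588345 ⇒ 6588344
(5) 6588344|_7 = 7^(7 + 1) + 7^7 ↦ 8^(8 + 1) + 8^8|_8 = 150994944 ⇒ 150994943
(6) 150994943|_8 = 8^(8 + 1) + 7·8^7 + 7·8^6 + 7·8^5 + 7·8^4 + 7·8^3 + 7·8^2 + 7·8 + 7 ↦ 9^(9 + 1) + 7·9^7 + 7·9^6 + 7·9^5 + 7·9^4 + 7·9^3 + 7·9^2 + 7·9 + 7|_9 = 3524450281 ⇒ 3524450280
(7) 3524450280|_9 = 9^(9 + 1) + 7·9^7 + 7·9^6 + 7·9^5 + 7·9^4 + 7·9^3 + 7·9^2 + 7·9 + 6 ↦ 10^(10 + 1) + 7·10^7 + 7·10^6 + 7·10^5 + 7·10^4 + 7·10^3 + 7·10^2 + 7·10 + 6|_10 = 100077777776 ⇒ 100077777775
(8) 100077777775|_10 = 10^(10 + 1) + 7·10^7 + 7·10^6 + 7·10^5 + 7·10^4 + 7·10^3 + 7·10^2 + 7·10 + 5 ↦ 11^(11 + 1) + 7·11^7 + 7·11^6 + 7·11^5 + 7·11^4 + 7·11^3 + 7·11^2 + 7·11 + 5|_11 = 3138578427935 ⇒ 3138578427934

15, 111, 1283, 18752, 326593, 6588344, 150994943, 3524450280, 100077777775, 3138578427934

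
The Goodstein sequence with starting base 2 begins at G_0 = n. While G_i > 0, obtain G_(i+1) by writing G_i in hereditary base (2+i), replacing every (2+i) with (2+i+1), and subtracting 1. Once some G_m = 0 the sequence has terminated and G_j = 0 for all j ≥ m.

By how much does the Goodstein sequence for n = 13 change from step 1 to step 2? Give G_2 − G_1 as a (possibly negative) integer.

1171

13 —HB2→ 2^(2 + 1) + 2^2 + 1 —bump→ 3^(3 + 1) + 3^3 + 1 = 109 —(−1)→ 108
108 —HB3→ 3^(3 + 1) + 3^3 —bump→ 4^(4 + 1) + 4^4 = 1280 —(−1)→ 1279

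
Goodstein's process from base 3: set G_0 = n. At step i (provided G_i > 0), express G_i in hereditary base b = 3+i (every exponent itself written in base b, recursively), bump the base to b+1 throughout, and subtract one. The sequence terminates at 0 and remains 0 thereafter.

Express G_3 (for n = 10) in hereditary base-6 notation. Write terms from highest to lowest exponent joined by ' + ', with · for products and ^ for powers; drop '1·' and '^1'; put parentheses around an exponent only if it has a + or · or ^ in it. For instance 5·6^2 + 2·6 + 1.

4·6 + 3

[0] 10 ≡ 3^2 + 1 (base 3). Lift 4: 17. −1: 16.
[1] 16 ≡ 4^2 (base 4). Lift 5: 25. −1: 24.
[2] 24 ≡ 4·5 + 4 (base 5). Lift 6: 28. −1: 27.
[3] 27 ≡ 4·6 + 3 (base 6). Lift 7: 31. −1: 30.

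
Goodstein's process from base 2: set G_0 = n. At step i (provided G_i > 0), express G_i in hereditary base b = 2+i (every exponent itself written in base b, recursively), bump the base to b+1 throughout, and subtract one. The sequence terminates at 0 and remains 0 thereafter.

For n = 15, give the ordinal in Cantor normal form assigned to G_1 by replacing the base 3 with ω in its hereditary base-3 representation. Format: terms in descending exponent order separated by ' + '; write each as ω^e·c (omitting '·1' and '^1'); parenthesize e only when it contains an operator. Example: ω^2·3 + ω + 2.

ω^(ω + 1) + ω^ω + ω

i=0: 15 = 2^(2 + 1) + 2^2 + 2 + 1 (b=2); 2→3: 3^(3 + 1) + 3^3 + 3 + 1 = 112; 112−1 = 111
i=1: 111 = 3^(3 + 1) + 3^3 + 3 (b=3); 3→4: 4^(4 + 1) + 4^4 + 4 = 1284; 1284−1 = 1283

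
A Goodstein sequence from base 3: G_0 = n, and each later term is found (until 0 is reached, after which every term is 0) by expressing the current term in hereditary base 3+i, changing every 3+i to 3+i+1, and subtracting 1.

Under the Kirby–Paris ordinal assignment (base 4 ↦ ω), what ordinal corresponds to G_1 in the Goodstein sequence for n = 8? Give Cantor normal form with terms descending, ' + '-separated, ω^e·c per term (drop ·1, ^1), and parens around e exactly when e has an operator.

ω·2 + 1

G_0 = 8. HB_3(8) = 2·3 + 2. Bump = 10. G_1 = 9.
G_1 = 9. HB_4(9) = 2·4 + 1. Bump = 11. G_2 = 10.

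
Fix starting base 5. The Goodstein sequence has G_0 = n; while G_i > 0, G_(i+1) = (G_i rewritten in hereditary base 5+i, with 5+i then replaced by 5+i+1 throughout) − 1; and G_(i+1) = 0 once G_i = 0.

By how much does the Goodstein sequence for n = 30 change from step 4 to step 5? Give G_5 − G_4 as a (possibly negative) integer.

30 —HB5→ 5^2 + 5 —bump→ 6^2 + 6 = 42 —(−1)→ 41
41 —HB6→ 6^2 + 5 —bump→ 7^2 + 5 = 54 —(−1)→ 53
53 —HB7→ 7^2 + 4 —bump→ 8^2 + 4 = 68 —(−1)→ 67
67 —HB8→ 8^2 + 3 —bump→ 9^2 + 3 = 84 —(−1)→ 83
83 —HB9→ 9^2 + 2 —bump→ 10^2 + 2 = 102 —(−1)→ 101

18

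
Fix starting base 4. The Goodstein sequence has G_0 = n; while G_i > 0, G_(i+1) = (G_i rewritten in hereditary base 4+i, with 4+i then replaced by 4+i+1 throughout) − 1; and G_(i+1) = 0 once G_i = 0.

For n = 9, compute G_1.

10

(0) 9|_4 = 2·4 + 1 ↦ 2·5 + 1|_5 = 11 ⇒ 10
(1) 10|_5 = 2·5 ↦ 2·6|_6 = 12 ⇒ 11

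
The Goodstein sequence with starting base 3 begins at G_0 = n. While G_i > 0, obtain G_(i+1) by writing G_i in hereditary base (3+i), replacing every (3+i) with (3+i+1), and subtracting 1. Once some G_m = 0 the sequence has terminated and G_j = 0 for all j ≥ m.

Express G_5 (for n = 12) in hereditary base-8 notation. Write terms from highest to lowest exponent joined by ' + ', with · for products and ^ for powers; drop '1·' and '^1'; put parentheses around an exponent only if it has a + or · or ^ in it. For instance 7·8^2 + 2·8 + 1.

7·8 + 7

base 3: 12 = 3^2 + 3; at 4: 4^2 + 4 = 20; next = 19
base 4: 19 = 4^2 + 3; at 5: 5^2 + 3 = 28; next = 27
base 5: 27 = 5^2 + 2; at 6: 6^2 + 2 = 38; next = 37
base 6: 37 = 6^2 + 1; at 7: 7^2 + 1 = 50; next = 49
base 7: 49 = 7^2; at 8: 8^2 = 64; next = 63
base 8: 63 = 7·8 + 7; at 9: 7·9 + 7 = 70; next = 69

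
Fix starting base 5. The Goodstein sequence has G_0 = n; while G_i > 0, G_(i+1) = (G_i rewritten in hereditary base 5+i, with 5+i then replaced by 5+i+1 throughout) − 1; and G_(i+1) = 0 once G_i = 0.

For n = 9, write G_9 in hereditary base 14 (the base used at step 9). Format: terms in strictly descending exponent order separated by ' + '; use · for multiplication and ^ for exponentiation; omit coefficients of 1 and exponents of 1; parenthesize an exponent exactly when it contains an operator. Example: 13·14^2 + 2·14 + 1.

5

G_0 = 9. HB_5(9) = 5 + 4. Bump = 10. G_1 = 9.
G_1 = 9. HB_6(9) = 6 + 3. Bump = 10. G_2 = 9.
G_2 = 9. HB_7(9) = 7 + 2. Bump = 10. G_3 = 9.
G_3 = 9. HB_8(9) = 8 + 1. Bump = 10. G_4 = 9.
G_4 = 9. HB_9(9) = 9. Bump = 10. G_5 = 9.
G_5 = 9. HB_10(9) = 9. Bump = 9. G_6 = 8.
G_6 = 8. HB_11(8) = 8. Bump = 8. G_7 = 7.
G_7 = 7. HB_12(7) = 7. Bump = 7. G_8 = 6.
G_8 = 6. HB_13(6) = 6. Bump = 6. G_9 = 5.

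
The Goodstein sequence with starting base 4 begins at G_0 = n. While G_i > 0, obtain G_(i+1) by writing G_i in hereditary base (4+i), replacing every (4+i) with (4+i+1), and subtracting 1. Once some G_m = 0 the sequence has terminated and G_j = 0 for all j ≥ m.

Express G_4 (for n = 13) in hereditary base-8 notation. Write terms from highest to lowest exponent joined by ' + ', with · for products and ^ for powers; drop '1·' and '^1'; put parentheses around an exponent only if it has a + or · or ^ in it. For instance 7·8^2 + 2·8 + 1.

i=0: 13 = 3·4 + 1 (b=4); 4→5: 3·5 + 1 = 16; 16−1 = 15
i=1: 15 = 3·5 (b=5); 5→6: 3·6 = 18; 18−1 = 17
i=2: 17 = 2·6 + 5 (b=6); 6→7: 2·7 + 5 = 19; 19−1 = 18
i=3: 18 = 2·7 + 4 (b=7); 7→8: 2·8 + 4 = 20; 20−1 = 19
i=4: 19 = 2·8 + 3 (b=8); 8→9: 2·9 + 3 = 21; 21−1 = 20

2·8 + 3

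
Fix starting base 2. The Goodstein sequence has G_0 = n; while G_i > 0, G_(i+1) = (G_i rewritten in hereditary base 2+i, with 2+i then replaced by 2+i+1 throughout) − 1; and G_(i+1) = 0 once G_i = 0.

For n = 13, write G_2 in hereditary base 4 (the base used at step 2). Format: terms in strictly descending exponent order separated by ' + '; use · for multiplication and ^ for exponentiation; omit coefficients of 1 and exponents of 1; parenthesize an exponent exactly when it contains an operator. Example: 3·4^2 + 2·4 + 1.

(0) 13|_2 = 2^(2 + 1) + 2^2 + 1 ↦ 3^(3 + 1) + 3^3 + 1|_3 = 109 ⇒ 108
(1) 108|_3 = 3^(3 + 1) + 3^3 ↦ 4^(4 + 1) + 4^4|_4 = 1280 ⇒ 1279
(2) 1279|_4 = 4^(4 + 1) + 3·4^3 + 3·4^2 + 3·4 + 3 ↦ 5^(5 + 1) + 3·5^3 + 3·5^2 + 3·5 + 3|_5 = 16093 ⇒ 16092

4^(4 + 1) + 3·4^3 + 3·4^2 + 3·4 + 3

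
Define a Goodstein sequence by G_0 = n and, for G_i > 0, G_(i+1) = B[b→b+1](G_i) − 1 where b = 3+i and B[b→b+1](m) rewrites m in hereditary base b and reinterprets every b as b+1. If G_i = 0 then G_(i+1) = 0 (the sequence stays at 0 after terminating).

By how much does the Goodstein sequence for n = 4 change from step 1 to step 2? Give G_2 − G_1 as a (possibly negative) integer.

0

base 3: 4 = 3 + 1; at 4: 4 + 1 = 5; next = 4
base 4: 4 = 4; at 5: 5 = 5; next = 4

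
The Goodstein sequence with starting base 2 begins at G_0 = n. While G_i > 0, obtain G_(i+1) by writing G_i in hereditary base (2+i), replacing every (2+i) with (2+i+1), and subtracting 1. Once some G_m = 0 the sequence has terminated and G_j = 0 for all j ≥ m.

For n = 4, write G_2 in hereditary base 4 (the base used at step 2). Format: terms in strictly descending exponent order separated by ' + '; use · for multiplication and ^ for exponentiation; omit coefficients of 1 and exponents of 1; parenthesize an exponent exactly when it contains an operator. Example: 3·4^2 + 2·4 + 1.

G_0 = 4. HB_2(4) = 2^2. Bump = 27. G_1 = 26.
G_1 = 26. HB_3(26) = 2·3^2 + 2·3 + 2. Bump = 42. G_2 = 41.
G_2 = 41. HB_4(41) = 2·4^2 + 2·4 + 1. Bump = 61. G_3 = 60.

2·4^2 + 2·4 + 1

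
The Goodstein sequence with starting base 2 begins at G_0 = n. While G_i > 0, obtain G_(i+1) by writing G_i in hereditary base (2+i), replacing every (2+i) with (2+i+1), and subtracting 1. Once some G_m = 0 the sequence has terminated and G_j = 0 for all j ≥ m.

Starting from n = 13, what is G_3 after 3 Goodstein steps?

16092

G_0=13  [base 2] 2^(2 + 1) + 2^2 + 1  →[2↦3]→  3^(3 + 1) + 3^3 + 1 = 109  −1 ⇒ G_1=108
G_1=108  [base 3] 3^(3 + 1) + 3^3  →[3↦4]→  4^(4 + 1) + 4^4 = 1280  −1 ⇒ G_2=1279
G_2=1279  [base 4] 4^(4 + 1) + 3·4^3 + 3·4^2 + 3·4 + 3  →[4↦5]→  5^(5 + 1) + 3·5^3 + 3·5^2 + 3·5 + 3 = 16093  −1 ⇒ G_3=16092
G_3=16092  [base 5] 5^(5 + 1) + 3·5^3 + 3·5^2 + 3·5 + 2  →[5↦6]→  6^(6 + 1) + 3·6^3 + 3·6^2 + 3·6 + 2 = 280712  −1 ⇒ G_4=280711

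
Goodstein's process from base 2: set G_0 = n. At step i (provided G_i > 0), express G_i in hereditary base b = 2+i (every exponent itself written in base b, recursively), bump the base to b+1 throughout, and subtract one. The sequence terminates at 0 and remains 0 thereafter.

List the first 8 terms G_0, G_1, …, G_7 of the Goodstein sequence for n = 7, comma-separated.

7, 30, 259, 3127, 46657, 823543, 16777215, 37665879

base 2: 7 = 2^2 + 2 + 1; at 3: 3^3 + 3 + 1 = 31; next = 30
base 3: 30 = 3^3 + 3; at 4: 4^4 + 4 = 260; next = 259
base 4: 259 = 4^4 + 3; at 5: 5^5 + 3 = 3128; next = 3127
base 5: 3127 = 5^5 + 2; at 6: 6^6 + 2 = 46658; next = 46657
base 6: 46657 = 6^6 + 1; at 7: 7^7 + 1 = 823544; next = 823543
base 7: 823543 = 7^7; at 8: 8^8 = 16777216; next = 16777215
base 8: 16777215 = 7·8^7 + 7·8^6 + 7·8^5 + 7·8^4 + 7·8^3 + 7·8^2 + 7·8 + 7; at 9: 7·9^7 + 7·9^6 + 7·9^5 + 7·9^4 + 7·9^3 + 7·9^2 + 7·9 + 7 = 37665880; next = 37665879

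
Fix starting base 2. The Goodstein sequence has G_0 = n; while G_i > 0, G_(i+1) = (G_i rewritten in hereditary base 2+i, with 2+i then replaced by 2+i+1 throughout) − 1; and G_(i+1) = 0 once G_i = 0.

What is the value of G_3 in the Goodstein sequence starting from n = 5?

467

base 2: 5 = 2^2 + 1; at 3: 3^3 + 1 = 28; next = 27
base 3: 27 = 3^3; at 4: 4^4 = 256; next = 255
base 4: 255 = 3·4^3 + 3·4^2 + 3·4 + 3; at 5: 3·5^3 + 3·5^2 + 3·5 + 3 = 468; next = 467
base 5: 467 = 3·5^3 + 3·5^2 + 3·5 + 2; at 6: 3·6^3 + 3·6^2 + 3·6 + 2 = 776; next = 775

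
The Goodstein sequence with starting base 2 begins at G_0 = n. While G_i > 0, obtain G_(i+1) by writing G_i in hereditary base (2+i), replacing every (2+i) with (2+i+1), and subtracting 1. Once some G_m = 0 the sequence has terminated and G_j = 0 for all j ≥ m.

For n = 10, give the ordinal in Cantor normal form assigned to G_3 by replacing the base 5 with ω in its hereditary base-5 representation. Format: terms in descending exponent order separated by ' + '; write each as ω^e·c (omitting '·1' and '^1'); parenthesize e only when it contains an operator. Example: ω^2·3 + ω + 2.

10 —HB2→ 2^(2 + 1) + 2 —bump→ 3^(3 + 1) + 3 = 84 —(−1)→ 83
83 —HB3→ 3^(3 + 1) + 2 —bump→ 4^(4 + 1) + 2 = 1026 —(−1)→ 1025
1025 —HB4→ 4^(4 + 1) + 1 —bump→ 5^(5 + 1) + 1 = 15626 —(−1)→ 15625
15625 —HB5→ 5^(5 + 1) —bump→ 6^(6 + 1) = 279936 —(−1)→ 279935

ω^(ω + 1)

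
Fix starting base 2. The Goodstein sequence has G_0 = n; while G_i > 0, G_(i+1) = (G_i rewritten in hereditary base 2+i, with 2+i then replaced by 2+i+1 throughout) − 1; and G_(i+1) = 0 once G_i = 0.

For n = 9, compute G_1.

81

G_0 = 9. HB_2(9) = 2^(2 + 1) + 1. Bump = 82. G_1 = 81.
G_1 = 81. HB_3(81) = 3^(3 + 1). Bump = 1024. G_2 = 1023.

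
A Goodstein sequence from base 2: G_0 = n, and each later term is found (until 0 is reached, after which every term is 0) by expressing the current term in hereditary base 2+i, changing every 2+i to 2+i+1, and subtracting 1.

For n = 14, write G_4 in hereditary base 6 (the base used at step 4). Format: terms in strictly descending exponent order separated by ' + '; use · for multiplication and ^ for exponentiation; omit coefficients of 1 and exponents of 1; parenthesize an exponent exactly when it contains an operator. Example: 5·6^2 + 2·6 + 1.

G_0=14  [base 2] 2^(2 + 1) + 2^2 + 2  →[2↦3]→  3^(3 + 1) + 3^3 + 3 = 111  −1 ⇒ G_1=110
G_1=110  [base 3] 3^(3 + 1) + 3^3 + 2  →[3↦4]→  4^(4 + 1) + 4^4 + 2 = 1282  −1 ⇒ G_2=1281
G_2=1281  [base 4] 4^(4 + 1) + 4^4 + 1  →[4↦5]→  5^(5 + 1) + 5^5 + 1 = 18751  −1 ⇒ G_3=18750
G_3=18750  [base 5] 5^(5 + 1) + 5^5  →[5↦6]→  6^(6 + 1) + 6^6 = 326592  −1 ⇒ G_4=326591

6^(6 + 1) + 5·6^5 + 5·6^4 + 5·6^3 + 5·6^2 + 5·6 + 5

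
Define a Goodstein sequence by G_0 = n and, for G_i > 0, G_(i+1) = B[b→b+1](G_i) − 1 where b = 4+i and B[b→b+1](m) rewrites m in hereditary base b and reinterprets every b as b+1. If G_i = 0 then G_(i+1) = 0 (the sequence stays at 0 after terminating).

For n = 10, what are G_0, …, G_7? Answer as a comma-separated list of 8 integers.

10, 11, 12, 13, 13, 13, 13, 13

step 0: 10 = 2·4 + 2; sub 5 for 4: 2·5 + 2; = 12; G_1 = 12−1 = 11
step 1: 11 = 2·5 + 1; sub 6 for 5: 2·6 + 1; = 13; G_2 = 13−1 = 12
step 2: 12 = 2·6; sub 7 for 6: 2·7; = 14; G_3 = 14−1 = 13
step 3: 13 = 7 + 6; sub 8 for 7: 8 + 6; = 14; G_4 = 14−1 = 13
step 4: 13 = 8 + 5; sub 9 for 8: 9 + 5; = 14; G_5 = 14−1 = 13
step 5: 13 = 9 + 4; sub 10 for 9: 10 + 4; = 14; G_6 = 14−1 = 13
step 6: 13 = 10 + 3; sub 11 for 10: 11 + 3; = 14; G_7 = 14−1 = 13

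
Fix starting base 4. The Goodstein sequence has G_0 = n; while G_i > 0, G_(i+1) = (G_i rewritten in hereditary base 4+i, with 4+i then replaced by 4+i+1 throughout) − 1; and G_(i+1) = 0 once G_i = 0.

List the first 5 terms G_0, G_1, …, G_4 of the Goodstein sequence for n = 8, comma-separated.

(0) 8|_4 = 2·4 ↦ 2·5|_5 = 10 ⇒ 9
(1) 9|_5 = 5 + 4 ↦ 6 + 4|_6 = 10 ⇒ 9
(2) 9|_6 = 6 + 3 ↦ 7 + 3|_7 = 10 ⇒ 9
(3) 9|_7 = 7 + 2 ↦ 8 + 2|_8 = 10 ⇒ 9

8, 9, 9, 9, 9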